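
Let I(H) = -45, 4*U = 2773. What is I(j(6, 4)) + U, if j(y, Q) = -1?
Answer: 2593/4 ≈ 648.25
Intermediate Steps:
U = 2773/4 (U = (1/4)*2773 = 2773/4 ≈ 693.25)
I(j(6, 4)) + U = -45 + 2773/4 = 2593/4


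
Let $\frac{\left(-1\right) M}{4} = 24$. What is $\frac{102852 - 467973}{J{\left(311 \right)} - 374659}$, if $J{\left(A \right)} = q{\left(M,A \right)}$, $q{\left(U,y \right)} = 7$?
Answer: $\frac{13523}{13876} \approx 0.97456$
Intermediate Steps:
$M = -96$ ($M = \left(-4\right) 24 = -96$)
$J{\left(A \right)} = 7$
$\frac{102852 - 467973}{J{\left(311 \right)} - 374659} = \frac{102852 - 467973}{7 - 374659} = - \frac{365121}{-374652} = \left(-365121\right) \left(- \frac{1}{374652}\right) = \frac{13523}{13876}$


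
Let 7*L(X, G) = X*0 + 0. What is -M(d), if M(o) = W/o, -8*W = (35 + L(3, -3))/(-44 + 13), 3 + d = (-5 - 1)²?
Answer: -35/8184 ≈ -0.0042766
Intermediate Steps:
L(X, G) = 0 (L(X, G) = (X*0 + 0)/7 = (0 + 0)/7 = (⅐)*0 = 0)
d = 33 (d = -3 + (-5 - 1)² = -3 + (-6)² = -3 + 36 = 33)
W = 35/248 (W = -(35 + 0)/(8*(-44 + 13)) = -35/(8*(-31)) = -35*(-1)/(8*31) = -⅛*(-35/31) = 35/248 ≈ 0.14113)
M(o) = 35/(248*o)
-M(d) = -35/(248*33) = -1*35/8184 = -35/8184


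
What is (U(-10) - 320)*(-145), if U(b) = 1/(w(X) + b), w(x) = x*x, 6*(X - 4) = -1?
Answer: 7836380/169 ≈ 46369.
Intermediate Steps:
X = 23/6 (X = 4 + (⅙)*(-1) = 4 - ⅙ = 23/6 ≈ 3.8333)
w(x) = x²
U(b) = 1/(529/36 + b) (U(b) = 1/((23/6)² + b) = 1/(529/36 + b))
(U(-10) - 320)*(-145) = (36/(529 + 36*(-10)) - 320)*(-145) = (36/(529 - 360) - 320)*(-145) = (36/169 - 320)*(-145) = -54044/169*(-145) = 7836380/169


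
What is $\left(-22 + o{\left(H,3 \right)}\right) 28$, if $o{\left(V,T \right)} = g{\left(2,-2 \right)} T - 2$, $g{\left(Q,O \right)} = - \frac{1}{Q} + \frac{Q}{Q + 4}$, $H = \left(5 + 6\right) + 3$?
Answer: $-686$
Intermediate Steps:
$H = 14$ ($H = 11 + 3 = 14$)
$g{\left(Q,O \right)} = - \frac{1}{Q} + \frac{Q}{4 + Q}$
$o{\left(V,T \right)} = -2 - \frac{T}{6}$ ($o{\left(V,T \right)} = \frac{-4 + 2^{2} - 2}{2 \left(4 + 2\right)} T - 2 = \frac{-4 + 4 - 2}{2 \cdot 6} T - 2 = \frac{1}{2} \cdot \frac{1}{6} \left(-2\right) T - 2 = - \frac{T}{6} - 2 = -2 - \frac{T}{6}$)
$\left(-22 + o{\left(H,3 \right)}\right) 28 = \left(-22 - \frac{5}{2}\right) 28 = \left(- \frac{49}{2}\right) 28 = -686$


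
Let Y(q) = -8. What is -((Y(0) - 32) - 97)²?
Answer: -18769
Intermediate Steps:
-((Y(0) - 32) - 97)² = -((-8 - 32) - 97)² = -(-40 - 97)² = -1*(-137)² = -1*18769 = -18769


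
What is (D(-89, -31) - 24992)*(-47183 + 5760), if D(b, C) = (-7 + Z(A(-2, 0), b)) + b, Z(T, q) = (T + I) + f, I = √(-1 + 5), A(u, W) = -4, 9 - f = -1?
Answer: 1038888840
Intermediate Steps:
f = 10 (f = 9 - 1*(-1) = 9 + 1 = 10)
I = 2 (I = √4 = 2)
Z(T, q) = 12 + T (Z(T, q) = (T + 2) + 10 = (2 + T) + 10 = 12 + T)
D(b, C) = 1 + b (D(b, C) = (-7 + (12 - 4)) + b = (-7 + 8) + b = 1 + b)
(D(-89, -31) - 24992)*(-47183 + 5760) = ((1 - 89) - 24992)*(-47183 + 5760) = (-88 - 24992)*(-41423) = -25080*(-41423) = 1038888840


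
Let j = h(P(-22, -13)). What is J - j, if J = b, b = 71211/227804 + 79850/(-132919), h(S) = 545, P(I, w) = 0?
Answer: -16511041386911/30279479876 ≈ -545.29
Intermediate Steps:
b = -8724854491/30279479876 (b = 71211*(1/227804) + 79850*(-1/132919) = 71211/227804 - 79850/132919 = -8724854491/30279479876 ≈ -0.28814)
j = 545
J = -8724854491/30279479876 ≈ -0.28814
J - j = -8724854491/30279479876 - 1*545 = -8724854491/30279479876 - 545 = -16511041386911/30279479876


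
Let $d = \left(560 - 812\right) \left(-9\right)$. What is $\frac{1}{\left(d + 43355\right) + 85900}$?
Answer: $\frac{1}{131523} \approx 7.6032 \cdot 10^{-6}$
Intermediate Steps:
$d = 2268$ ($d = \left(-252\right) \left(-9\right) = 2268$)
$\frac{1}{\left(d + 43355\right) + 85900} = \frac{1}{\left(2268 + 43355\right) + 85900} = \frac{1}{45623 + 85900} = \frac{1}{131523}$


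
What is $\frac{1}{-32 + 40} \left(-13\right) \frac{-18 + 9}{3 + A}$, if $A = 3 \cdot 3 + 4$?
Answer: $\frac{117}{128} \approx 0.91406$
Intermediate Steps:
$A = 13$ ($A = 9 + 4 = 13$)
$\frac{1}{-32 + 40} \left(-13\right) \frac{-18 + 9}{3 + A} = \frac{1}{-32 + 40} \left(-13\right) \frac{-18 + 9}{3 + 13} = \frac{1}{8} \left(-13\right) \left(- \frac{9}{16}\right) = \frac{1}{8} \left(-13\right) \left(\left(-9\right) \frac{1}{16}\right) = \left(- \frac{13}{8}\right) \left(- \frac{9}{16}\right) = \frac{117}{128}$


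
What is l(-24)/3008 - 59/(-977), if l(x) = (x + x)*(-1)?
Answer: 14023/183676 ≈ 0.076346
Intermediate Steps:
l(x) = -2*x (l(x) = (2*x)*(-1) = -2*x)
l(-24)/3008 - 59/(-977) = -2*(-24)/3008 - 59/(-977) = 48*(1/3008) - 59*(-1/977) = 3/188 + 59/977 = 14023/183676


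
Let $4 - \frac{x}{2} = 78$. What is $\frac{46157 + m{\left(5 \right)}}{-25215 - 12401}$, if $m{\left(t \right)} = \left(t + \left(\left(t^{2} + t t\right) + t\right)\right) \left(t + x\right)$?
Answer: $- \frac{37577}{37616} \approx -0.99896$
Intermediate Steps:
$x = -148$ ($x = 8 - 156 = -148$)
$m{\left(t \right)} = \left(-148 + t\right) \left(2 t + 2 t^{2}\right)$ ($m{\left(t \right)} = \left(t + \left(\left(t^{2} + t t\right) + t\right)\right) \left(t - 148\right) = \left(t + \left(\left(t^{2} + t^{2}\right) + t\right)\right) \left(-148 + t\right) = \left(t + \left(2 t^{2} + t\right)\right) \left(-148 + t\right) = \left(t + \left(t + 2 t^{2}\right)\right) \left(-148 + t\right) = \left(2 t + 2 t^{2}\right) \left(-148 + t\right) = \left(-148 + t\right) \left(2 t + 2 t^{2}\right)$)
$\frac{46157 + m{\left(5 \right)}}{-25215 - 12401} = \frac{46157 + 2 \cdot 5 \left(-148 + 5^{2} - 735\right)}{-25215 - 12401} = \frac{46157 + 2 \cdot 5 \left(-148 + 25 - 735\right)}{-37616} = \left(46157 + 2 \cdot 5 \left(-858\right)\right) \left(- \frac{1}{37616}\right) = \left(46157 - 8580\right) \left(- \frac{1}{37616}\right) = 37577 \left(- \frac{1}{37616}\right) = - \frac{37577}{37616}$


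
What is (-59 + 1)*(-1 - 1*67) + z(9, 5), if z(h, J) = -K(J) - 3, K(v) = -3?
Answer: 3944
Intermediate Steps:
z(h, J) = 0 (z(h, J) = -1*(-3) - 3 = 3 - 3 = 0)
(-59 + 1)*(-1 - 1*67) + z(9, 5) = (-59 + 1)*(-1 - 1*67) + 0 = -58*(-1 - 67) + 0 = -58*(-68) + 0 = 3944 + 0 = 3944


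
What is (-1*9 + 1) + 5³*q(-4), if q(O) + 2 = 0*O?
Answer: -258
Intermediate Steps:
q(O) = -2 (q(O) = -2 + 0*O = -2 + 0 = -2)
(-1*9 + 1) + 5³*q(-4) = (-1*9 + 1) + 5³*(-2) = (-9 + 1) + 125*(-2) = -8 - 250 = -258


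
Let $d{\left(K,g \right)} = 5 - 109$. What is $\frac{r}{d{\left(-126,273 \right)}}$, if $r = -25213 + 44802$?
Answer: $- \frac{19589}{104} \approx -188.36$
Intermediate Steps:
$r = 19589$
$d{\left(K,g \right)} = -104$ ($d{\left(K,g \right)} = 5 - 109 = -104$)
$\frac{r}{d{\left(-126,273 \right)}} = \frac{19589}{-104} = 19589 \left(- \frac{1}{104}\right) = - \frac{19589}{104}$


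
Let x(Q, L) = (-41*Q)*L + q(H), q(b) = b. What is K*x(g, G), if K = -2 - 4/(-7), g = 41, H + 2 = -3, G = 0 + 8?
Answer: 134530/7 ≈ 19219.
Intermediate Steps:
G = 8
H = -5 (H = -2 - 3 = -5)
x(Q, L) = -5 - 41*L*Q (x(Q, L) = (-41*Q)*L - 5 = -41*L*Q - 5 = -5 - 41*L*Q)
K = -10/7 (K = -2 - ⅐*(-4) = -2 + 4/7 = -10/7 ≈ -1.4286)
K*x(g, G) = -10*(-5 - 41*8*41)/7 = -10*(-5 - 13448)/7 = -10/7*(-13453) = 134530/7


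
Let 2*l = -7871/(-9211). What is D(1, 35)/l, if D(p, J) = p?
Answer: 18422/7871 ≈ 2.3405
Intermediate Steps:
l = 7871/18422 (l = (-7871/(-9211))/2 = (-7871*(-1/9211))/2 = (½)*(7871/9211) = 7871/18422 ≈ 0.42726)
D(1, 35)/l = 1/(7871/18422) = 1*(18422/7871) = 18422/7871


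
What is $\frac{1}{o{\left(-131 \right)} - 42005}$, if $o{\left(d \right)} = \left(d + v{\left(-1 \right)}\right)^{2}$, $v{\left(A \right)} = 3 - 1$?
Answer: $- \frac{1}{25364} \approx -3.9426 \cdot 10^{-5}$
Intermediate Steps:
$v{\left(A \right)} = 2$ ($v{\left(A \right)} = 3 - 1 = 2$)
$o{\left(d \right)} = \left(2 + d\right)^{2}$ ($o{\left(d \right)} = \left(d + 2\right)^{2} = \left(2 + d\right)^{2}$)
$\frac{1}{o{\left(-131 \right)} - 42005} = \frac{1}{\left(2 - 131\right)^{2} - 42005} = \frac{1}{\left(-129\right)^{2} - 42005} = \frac{1}{16641 - 42005} = \frac{1}{-25364} = - \frac{1}{25364}$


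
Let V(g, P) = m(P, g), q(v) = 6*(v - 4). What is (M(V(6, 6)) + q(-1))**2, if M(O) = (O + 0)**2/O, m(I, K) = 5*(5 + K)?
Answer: 625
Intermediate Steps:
m(I, K) = 25 + 5*K
q(v) = -24 + 6*v (q(v) = 6*(-4 + v) = -24 + 6*v)
V(g, P) = 25 + 5*g
M(O) = O (M(O) = O**2/O = O)
(M(V(6, 6)) + q(-1))**2 = ((25 + 5*6) + (-24 + 6*(-1)))**2 = ((25 + 30) + (-24 - 6))**2 = (55 - 30)**2 = 25**2 = 625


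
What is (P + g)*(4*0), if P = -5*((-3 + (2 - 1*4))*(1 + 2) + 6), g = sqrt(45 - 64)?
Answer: 0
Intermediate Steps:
g = I*sqrt(19) (g = sqrt(-19) = I*sqrt(19) ≈ 4.3589*I)
P = 45 (P = -5*((-3 + (2 - 4))*3 + 6) = -5*((-3 - 2)*3 + 6) = -5*(-5*3 + 6) = -5*(-15 + 6) = -5*(-9) = 45)
(P + g)*(4*0) = (45 + I*sqrt(19))*(4*0) = (45 + I*sqrt(19))*0 = 0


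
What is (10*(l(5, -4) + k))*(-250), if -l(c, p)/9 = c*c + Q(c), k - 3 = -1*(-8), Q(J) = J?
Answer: 647500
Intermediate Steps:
k = 11 (k = 3 - 1*(-8) = 3 + 8 = 11)
l(c, p) = -9*c - 9*c² (l(c, p) = -9*(c*c + c) = -9*(c² + c) = -9*(c + c²) = -9*c - 9*c²)
(10*(l(5, -4) + k))*(-250) = (10*(9*5*(-1 - 1*5) + 11))*(-250) = (10*(9*5*(-1 - 5) + 11))*(-250) = (10*(9*5*(-6) + 11))*(-250) = (10*(-270 + 11))*(-250) = (10*(-259))*(-250) = -2590*(-250) = 647500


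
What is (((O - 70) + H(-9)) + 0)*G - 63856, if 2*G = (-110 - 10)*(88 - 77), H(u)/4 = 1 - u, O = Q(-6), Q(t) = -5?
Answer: -40756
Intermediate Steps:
O = -5
H(u) = 4 - 4*u (H(u) = 4*(1 - u) = 4 - 4*u)
G = -660 (G = ((-110 - 10)*(88 - 77))/2 = (-120*11)/2 = (½)*(-1320) = -660)
(((O - 70) + H(-9)) + 0)*G - 63856 = (((-5 - 70) + (4 - 4*(-9))) + 0)*(-660) - 63856 = ((-75 + (4 + 36)) + 0)*(-660) - 63856 = ((-75 + 40) + 0)*(-660) - 63856 = (-35 + 0)*(-660) - 63856 = -35*(-660) - 63856 = 23100 - 63856 = -40756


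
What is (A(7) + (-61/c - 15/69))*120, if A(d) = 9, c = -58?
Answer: 787140/667 ≈ 1180.1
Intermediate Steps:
(A(7) + (-61/c - 15/69))*120 = (9 + (-61/(-58) - 15/69))*120 = (9 + (-61*(-1/58) - 15*1/69))*120 = (9 + (61/58 - 5/23))*120 = (9 + 1113/1334)*120 = (13119/1334)*120 = 787140/667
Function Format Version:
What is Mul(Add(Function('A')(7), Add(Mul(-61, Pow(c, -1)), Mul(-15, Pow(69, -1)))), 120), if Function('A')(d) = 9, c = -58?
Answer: Rational(787140, 667) ≈ 1180.1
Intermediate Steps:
Mul(Add(Function('A')(7), Add(Mul(-61, Pow(c, -1)), Mul(-15, Pow(69, -1)))), 120) = Mul(Add(9, Add(Mul(-61, Pow(-58, -1)), Mul(-15, Pow(69, -1)))), 120) = Mul(Add(9, Add(Mul(-61, Rational(-1, 58)), Mul(-15, Rational(1, 69)))), 120) = Mul(Add(9, Add(Rational(61, 58), Rational(-5, 23))), 120) = Mul(Add(9, Rational(1113, 1334)), 120) = Mul(Rational(13119, 1334), 120) = Rational(787140, 667)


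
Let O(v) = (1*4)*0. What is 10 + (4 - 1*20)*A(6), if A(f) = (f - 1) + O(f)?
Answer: -70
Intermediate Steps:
O(v) = 0 (O(v) = 4*0 = 0)
A(f) = -1 + f (A(f) = (f - 1) + 0 = (-1 + f) + 0 = -1 + f)
10 + (4 - 1*20)*A(6) = 10 + (4 - 1*20)*(-1 + 6) = 10 + (4 - 20)*5 = 10 - 16*5 = 10 - 80 = -70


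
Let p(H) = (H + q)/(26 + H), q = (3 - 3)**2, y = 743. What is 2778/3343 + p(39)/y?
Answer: 10330299/12419245 ≈ 0.83180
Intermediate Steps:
q = 0 (q = 0**2 = 0)
p(H) = H/(26 + H) (p(H) = (H + 0)/(26 + H) = H/(26 + H))
2778/3343 + p(39)/y = 2778/3343 + (39/(26 + 39))/743 = 2778*(1/3343) + (39/65)*(1/743) = 2778/3343 + (39*(1/65))*(1/743) = 2778/3343 + (3/5)*(1/743) = 2778/3343 + 3/3715 = 10330299/12419245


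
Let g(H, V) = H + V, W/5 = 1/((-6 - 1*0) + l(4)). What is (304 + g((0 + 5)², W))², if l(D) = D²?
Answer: 434281/4 ≈ 1.0857e+5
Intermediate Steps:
W = ½ (W = 5/((-6 - 1*0) + 4²) = 5/((-6 + 0) + 16) = 5/(-6 + 16) = 5/10 = 5*(⅒) = ½ ≈ 0.50000)
(304 + g((0 + 5)², W))² = (304 + ((0 + 5)² + ½))² = (304 + (5² + ½))² = (304 + (25 + ½))² = (304 + 51/2)² = (659/2)² = 434281/4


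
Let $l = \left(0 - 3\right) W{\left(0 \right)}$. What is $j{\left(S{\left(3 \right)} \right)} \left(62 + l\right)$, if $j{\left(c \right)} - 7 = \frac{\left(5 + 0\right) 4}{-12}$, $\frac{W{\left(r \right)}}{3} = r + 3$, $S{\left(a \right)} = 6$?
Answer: $\frac{560}{3} \approx 186.67$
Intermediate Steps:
$W{\left(r \right)} = 9 + 3 r$ ($W{\left(r \right)} = 3 \left(r + 3\right) = 3 \left(3 + r\right) = 9 + 3 r$)
$l = -27$ ($l = \left(0 - 3\right) \left(9 + 3 \cdot 0\right) = \left(0 - 3\right) \left(9 + 0\right) = \left(-3\right) 9 = -27$)
$j{\left(c \right)} = \frac{16}{3}$ ($j{\left(c \right)} = 7 + \frac{\left(5 + 0\right) 4}{-12} = 7 + 5 \cdot 4 \left(- \frac{1}{12}\right) = 7 + 20 \left(- \frac{1}{12}\right) = 7 - \frac{5}{3} = \frac{16}{3}$)
$j{\left(S{\left(3 \right)} \right)} \left(62 + l\right) = \frac{16 \left(62 - 27\right)}{3} = \frac{16}{3} \cdot 35 = \frac{560}{3}$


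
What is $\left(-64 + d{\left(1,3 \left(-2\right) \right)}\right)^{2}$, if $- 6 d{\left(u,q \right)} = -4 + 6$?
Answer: $\frac{37249}{9} \approx 4138.8$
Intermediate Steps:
$d{\left(u,q \right)} = - \frac{1}{3}$ ($d{\left(u,q \right)} = - \frac{-4 + 6}{6} = \left(- \frac{1}{6}\right) 2 = - \frac{1}{3}$)
$\left(-64 + d{\left(1,3 \left(-2\right) \right)}\right)^{2} = \left(-64 - \frac{1}{3}\right)^{2} = \left(- \frac{193}{3}\right)^{2} = \frac{37249}{9}$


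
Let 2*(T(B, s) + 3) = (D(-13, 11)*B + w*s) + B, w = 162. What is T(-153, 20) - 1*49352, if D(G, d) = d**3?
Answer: -149633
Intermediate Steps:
T(B, s) = -3 + 81*s + 666*B (T(B, s) = -3 + ((11**3*B + 162*s) + B)/2 = -3 + ((1331*B + 162*s) + B)/2 = -3 + ((162*s + 1331*B) + B)/2 = -3 + (162*s + 1332*B)/2 = -3 + (81*s + 666*B) = -3 + 81*s + 666*B)
T(-153, 20) - 1*49352 = (-3 + 81*20 + 666*(-153)) - 1*49352 = (-3 + 1620 - 101898) - 49352 = -100281 - 49352 = -149633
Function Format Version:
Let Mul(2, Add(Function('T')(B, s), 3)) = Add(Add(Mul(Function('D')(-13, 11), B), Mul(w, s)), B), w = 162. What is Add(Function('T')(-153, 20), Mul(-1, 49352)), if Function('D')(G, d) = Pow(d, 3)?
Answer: -149633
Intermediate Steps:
Function('T')(B, s) = Add(-3, Mul(81, s), Mul(666, B)) (Function('T')(B, s) = Add(-3, Mul(Rational(1, 2), Add(Add(Mul(Pow(11, 3), B), Mul(162, s)), B))) = Add(-3, Mul(Rational(1, 2), Add(Add(Mul(1331, B), Mul(162, s)), B))) = Add(-3, Mul(Rational(1, 2), Add(Add(Mul(162, s), Mul(1331, B)), B))) = Add(-3, Mul(Rational(1, 2), Add(Mul(162, s), Mul(1332, B)))) = Add(-3, Add(Mul(81, s), Mul(666, B))) = Add(-3, Mul(81, s), Mul(666, B)))
Add(Function('T')(-153, 20), Mul(-1, 49352)) = Add(Add(-3, Mul(81, 20), Mul(666, -153)), Mul(-1, 49352)) = Add(Add(-3, 1620, -101898), -49352) = Add(-100281, -49352) = -149633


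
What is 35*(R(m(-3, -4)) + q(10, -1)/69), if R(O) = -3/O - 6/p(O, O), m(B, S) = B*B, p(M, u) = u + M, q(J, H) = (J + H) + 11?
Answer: -910/69 ≈ -13.188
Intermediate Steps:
q(J, H) = 11 + H + J (q(J, H) = (H + J) + 11 = 11 + H + J)
p(M, u) = M + u
m(B, S) = B²
R(O) = -6/O (R(O) = -3/O - 6/(O + O) = -3/O - 6*1/(2*O) = -3/O - 3/O = -6/O)
35*(R(m(-3, -4)) + q(10, -1)/69) = 35*(-6/((-3)²) + (11 - 1 + 10)/69) = 35*(-6/9 + 20*(1/69)) = 35*(-6*⅑ + 20/69) = 35*(-⅔ + 20/69) = 35*(-26/69) = -910/69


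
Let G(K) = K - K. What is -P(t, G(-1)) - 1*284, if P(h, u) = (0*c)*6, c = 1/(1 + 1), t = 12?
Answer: -284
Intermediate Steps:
G(K) = 0
c = ½ (c = 1/2 = ½ ≈ 0.50000)
P(h, u) = 0 (P(h, u) = (0*(½))*6 = 0*6 = 0)
-P(t, G(-1)) - 1*284 = -1*0 - 1*284 = 0 - 284 = -284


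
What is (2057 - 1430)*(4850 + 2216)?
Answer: 4430382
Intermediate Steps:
(2057 - 1430)*(4850 + 2216) = 627*7066 = 4430382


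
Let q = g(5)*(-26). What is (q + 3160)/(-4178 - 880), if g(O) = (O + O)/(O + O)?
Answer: -1567/2529 ≈ -0.61961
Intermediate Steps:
g(O) = 1 (g(O) = (2*O)/((2*O)) = (2*O)*(1/(2*O)) = 1)
q = -26 (q = 1*(-26) = -26)
(q + 3160)/(-4178 - 880) = (-26 + 3160)/(-4178 - 880) = 3134/(-5058) = 3134*(-1/5058) = -1567/2529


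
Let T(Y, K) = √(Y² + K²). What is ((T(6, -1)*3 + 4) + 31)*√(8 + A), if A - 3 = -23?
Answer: I*√3*(70 + 6*√37) ≈ 184.46*I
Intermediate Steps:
A = -20 (A = 3 - 23 = -20)
T(Y, K) = √(K² + Y²)
((T(6, -1)*3 + 4) + 31)*√(8 + A) = ((√((-1)² + 6²)*3 + 4) + 31)*√(8 - 20) = ((√(1 + 36)*3 + 4) + 31)*√(-12) = ((√37*3 + 4) + 31)*(2*I*√3) = ((3*√37 + 4) + 31)*(2*I*√3) = ((4 + 3*√37) + 31)*(2*I*√3) = (35 + 3*√37)*(2*I*√3) = 2*I*√3*(35 + 3*√37)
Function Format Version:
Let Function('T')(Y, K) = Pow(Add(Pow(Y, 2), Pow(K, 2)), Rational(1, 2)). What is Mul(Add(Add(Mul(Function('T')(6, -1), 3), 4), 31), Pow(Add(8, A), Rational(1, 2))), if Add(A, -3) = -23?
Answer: Mul(I, Pow(3, Rational(1, 2)), Add(70, Mul(6, Pow(37, Rational(1, 2))))) ≈ Mul(184.46, I)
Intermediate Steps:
A = -20 (A = Add(3, -23) = -20)
Function('T')(Y, K) = Pow(Add(Pow(K, 2), Pow(Y, 2)), Rational(1, 2))
Mul(Add(Add(Mul(Function('T')(6, -1), 3), 4), 31), Pow(Add(8, A), Rational(1, 2))) = Mul(Add(Add(Mul(Pow(Add(Pow(-1, 2), Pow(6, 2)), Rational(1, 2)), 3), 4), 31), Pow(Add(8, -20), Rational(1, 2))) = Mul(Add(Add(Mul(Pow(Add(1, 36), Rational(1, 2)), 3), 4), 31), Pow(-12, Rational(1, 2))) = Mul(Add(Add(Mul(Pow(37, Rational(1, 2)), 3), 4), 31), Mul(2, I, Pow(3, Rational(1, 2)))) = Mul(Add(Add(Mul(3, Pow(37, Rational(1, 2))), 4), 31), Mul(2, I, Pow(3, Rational(1, 2)))) = Mul(Add(Add(4, Mul(3, Pow(37, Rational(1, 2)))), 31), Mul(2, I, Pow(3, Rational(1, 2)))) = Mul(Add(35, Mul(3, Pow(37, Rational(1, 2)))), Mul(2, I, Pow(3, Rational(1, 2)))) = Mul(2, I, Pow(3, Rational(1, 2)), Add(35, Mul(3, Pow(37, Rational(1, 2)))))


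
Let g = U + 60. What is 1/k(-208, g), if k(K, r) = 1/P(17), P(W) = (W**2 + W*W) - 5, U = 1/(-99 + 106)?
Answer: 573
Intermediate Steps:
U = 1/7 ≈ 0.14286
P(W) = -5 + 2*W**2 (P(W) = (W**2 + W**2) - 5 = 2*W**2 - 5 = -5 + 2*W**2)
g = 421/7 (g = 1/7 + 60 = 421/7 ≈ 60.143)
k(K, r) = 1/573 (k(K, r) = 1/(-5 + 2*17**2) = 1/(-5 + 2*289) = 1/(-5 + 578) = 1/573)
1/k(-208, g) = 1/(1/573) = 573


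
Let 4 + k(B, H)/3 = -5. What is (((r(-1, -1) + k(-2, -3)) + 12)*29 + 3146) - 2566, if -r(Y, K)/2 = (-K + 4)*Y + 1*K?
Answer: 493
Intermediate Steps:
k(B, H) = -27 (k(B, H) = -12 + 3*(-5) = -12 - 15 = -27)
r(Y, K) = -2*K - 2*Y*(4 - K) (r(Y, K) = -2*((-K + 4)*Y + 1*K) = -2*((4 - K)*Y + K) = -2*(Y*(4 - K) + K) = -2*(K + Y*(4 - K)) = -2*K - 2*Y*(4 - K))
(((r(-1, -1) + k(-2, -3)) + 12)*29 + 3146) - 2566 = ((((-8*(-1) - 2*(-1) + 2*(-1)*(-1)) - 27) + 12)*29 + 3146) - 2566 = ((((8 + 2 + 2) - 27) + 12)*29 + 3146) - 2566 = (((12 - 27) + 12)*29 + 3146) - 2566 = ((-15 + 12)*29 + 3146) - 2566 = (-3*29 + 3146) - 2566 = (-87 + 3146) - 2566 = 3059 - 2566 = 493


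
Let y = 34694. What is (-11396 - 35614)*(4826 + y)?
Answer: -1857835200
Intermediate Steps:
(-11396 - 35614)*(4826 + y) = (-11396 - 35614)*(4826 + 34694) = -47010*39520 = -1857835200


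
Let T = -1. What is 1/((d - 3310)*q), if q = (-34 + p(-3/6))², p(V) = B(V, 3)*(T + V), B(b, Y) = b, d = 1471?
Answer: -16/32530071 ≈ -4.9185e-7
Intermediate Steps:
p(V) = V*(-1 + V)
q = 17689/16 (q = (-34 + (-3/6)*(-1 - 3/6))² = (-34 + (-3*⅙)*(-1 - 3*⅙))² = (-34 - (-1 - ½)/2)² = (-34 - ½*(-3/2))² = (-34 + ¾)² = (-133/4)² = 17689/16 ≈ 1105.6)
1/((d - 3310)*q) = 1/((1471 - 3310)*(17689/16)) = (16/17689)/(-1839) = -1/1839*16/17689 = -16/32530071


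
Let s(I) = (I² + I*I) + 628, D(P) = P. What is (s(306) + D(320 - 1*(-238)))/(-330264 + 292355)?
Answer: -188458/37909 ≈ -4.9713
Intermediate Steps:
s(I) = 628 + 2*I² (s(I) = (I² + I²) + 628 = 2*I² + 628 = 628 + 2*I²)
(s(306) + D(320 - 1*(-238)))/(-330264 + 292355) = ((628 + 2*306²) + (320 - 1*(-238)))/(-330264 + 292355) = ((628 + 2*93636) + (320 + 238))/(-37909) = ((628 + 187272) + 558)*(-1/37909) = (187900 + 558)*(-1/37909) = 188458*(-1/37909) = -188458/37909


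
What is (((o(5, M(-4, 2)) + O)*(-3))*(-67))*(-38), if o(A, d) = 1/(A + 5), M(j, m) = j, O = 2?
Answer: -80199/5 ≈ -16040.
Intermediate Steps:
o(A, d) = 1/(5 + A)
(((o(5, M(-4, 2)) + O)*(-3))*(-67))*(-38) = (((1/(5 + 5) + 2)*(-3))*(-67))*(-38) = (((1/10 + 2)*(-3))*(-67))*(-38) = (((21/10)*(-3))*(-67))*(-38) = -63/10*(-67)*(-38) = (4221/10)*(-38) = -80199/5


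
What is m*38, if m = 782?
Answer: 29716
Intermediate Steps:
m*38 = 782*38 = 29716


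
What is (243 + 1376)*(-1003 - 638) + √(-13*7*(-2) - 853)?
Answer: -2656779 + I*√671 ≈ -2.6568e+6 + 25.904*I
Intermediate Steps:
(243 + 1376)*(-1003 - 638) + √(-13*7*(-2) - 853) = 1619*(-1641) + √(-91*(-2) - 853) = -2656779 + √(182 - 853) = -2656779 + √(-671) = -2656779 + I*√671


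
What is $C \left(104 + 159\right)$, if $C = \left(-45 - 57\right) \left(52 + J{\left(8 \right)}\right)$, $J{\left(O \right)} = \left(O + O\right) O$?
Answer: $-4828680$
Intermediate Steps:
$J{\left(O \right)} = 2 O^{2}$ ($J{\left(O \right)} = 2 O O = 2 O^{2}$)
$C = -18360$ ($C = \left(-45 - 57\right) \left(52 + 2 \cdot 8^{2}\right) = - 102 \left(52 + 2 \cdot 64\right) = - 102 \left(52 + 128\right) = \left(-102\right) 180 = -18360$)
$C \left(104 + 159\right) = - 18360 \left(104 + 159\right) = \left(-18360\right) 263 = -4828680$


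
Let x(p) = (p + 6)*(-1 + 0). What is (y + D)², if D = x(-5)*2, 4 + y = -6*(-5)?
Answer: 576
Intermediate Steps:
x(p) = -6 - p (x(p) = (6 + p)*(-1) = -6 - p)
y = 26 (y = -4 - 6*(-5) = -4 + 30 = 26)
D = -2 (D = (-6 - 1*(-5))*2 = (-6 + 5)*2 = -1*2 = -2)
(y + D)² = (26 - 2)² = 24² = 576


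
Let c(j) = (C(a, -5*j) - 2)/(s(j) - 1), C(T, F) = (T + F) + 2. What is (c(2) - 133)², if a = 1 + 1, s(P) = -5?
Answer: 156025/9 ≈ 17336.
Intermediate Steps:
a = 2
C(T, F) = 2 + F + T (C(T, F) = (F + T) + 2 = 2 + F + T)
c(j) = -⅓ + 5*j/6 (c(j) = ((2 - 5*j + 2) - 2)/(-5 - 1) = ((4 - 5*j) - 2)/(-6) = (2 - 5*j)*(-⅙) = -⅓ + 5*j/6)
(c(2) - 133)² = ((-⅓ + (⅚)*2) - 133)² = ((-⅓ + 5/3) - 133)² = (4/3 - 133)² = (-395/3)² = 156025/9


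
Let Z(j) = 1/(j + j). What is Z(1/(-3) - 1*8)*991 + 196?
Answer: 6827/50 ≈ 136.54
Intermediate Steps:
Z(j) = 1/(2*j)
Z(1/(-3) - 1*8)*991 + 196 = (1/(2*(1/(-3) - 1*8)))*991 + 196 = (1/(2*(-⅓ - 8)))*991 + 196 = (1/(2*(-25/3)))*991 + 196 = ((½)*(-3/25))*991 + 196 = -3/50*991 + 196 = -2973/50 + 196 = 6827/50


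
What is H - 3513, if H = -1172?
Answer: -4685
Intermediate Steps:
H - 3513 = -1172 - 3513 = -4685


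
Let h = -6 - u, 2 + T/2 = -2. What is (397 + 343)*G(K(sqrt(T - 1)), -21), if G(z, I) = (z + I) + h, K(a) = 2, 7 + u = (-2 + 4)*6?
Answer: -22200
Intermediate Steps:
T = -8 (T = -4 + 2*(-2) = -4 - 4 = -8)
u = 5 (u = -7 + (-2 + 4)*6 = -7 + 2*6 = -7 + 12 = 5)
h = -11 (h = -6 - 1*5 = -6 - 5 = -11)
G(z, I) = -11 + I + z (G(z, I) = (z + I) - 11 = (I + z) - 11 = -11 + I + z)
(397 + 343)*G(K(sqrt(T - 1)), -21) = (397 + 343)*(-11 - 21 + 2) = 740*(-30) = -22200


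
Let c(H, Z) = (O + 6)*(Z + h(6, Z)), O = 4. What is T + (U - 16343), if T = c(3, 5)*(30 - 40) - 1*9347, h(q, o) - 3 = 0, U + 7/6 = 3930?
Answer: -135367/6 ≈ -22561.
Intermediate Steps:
U = 23573/6 (U = -7/6 + 3930 = 23573/6 ≈ 3928.8)
h(q, o) = 3 (h(q, o) = 3 + 0 = 3)
c(H, Z) = 30 + 10*Z (c(H, Z) = (4 + 6)*(Z + 3) = 10*(3 + Z) = 30 + 10*Z)
T = -10147 (T = (30 + 10*5)*(30 - 40) - 1*9347 = (30 + 50)*(-10) - 9347 = 80*(-10) - 9347 = -800 - 9347 = -10147)
T + (U - 16343) = -10147 + (23573/6 - 16343) = -10147 - 74485/6 = -135367/6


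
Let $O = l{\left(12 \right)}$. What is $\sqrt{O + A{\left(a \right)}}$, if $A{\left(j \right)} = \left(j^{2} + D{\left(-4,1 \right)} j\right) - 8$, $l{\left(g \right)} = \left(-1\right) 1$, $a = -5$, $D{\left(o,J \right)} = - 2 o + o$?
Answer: $2 i \approx 2.0 i$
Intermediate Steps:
$D{\left(o,J \right)} = - o$
$l{\left(g \right)} = -1$
$A{\left(j \right)} = -8 + j^{2} + 4 j$ ($A{\left(j \right)} = \left(j^{2} + \left(-1\right) \left(-4\right) j\right) - 8 = \left(j^{2} + 4 j\right) - 8 = -8 + j^{2} + 4 j$)
$O = -1$
$\sqrt{O + A{\left(a \right)}} = \sqrt{-1 + \left(-8 + \left(-5\right)^{2} + 4 \left(-5\right)\right)} = \sqrt{-1 - 3} = \sqrt{-4} = 2 i$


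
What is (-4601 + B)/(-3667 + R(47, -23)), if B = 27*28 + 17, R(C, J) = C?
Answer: 957/905 ≈ 1.0575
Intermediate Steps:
B = 773 (B = 756 + 17 = 773)
(-4601 + B)/(-3667 + R(47, -23)) = (-4601 + 773)/(-3667 + 47) = -3828/(-3620) = -3828*(-1/3620) = 957/905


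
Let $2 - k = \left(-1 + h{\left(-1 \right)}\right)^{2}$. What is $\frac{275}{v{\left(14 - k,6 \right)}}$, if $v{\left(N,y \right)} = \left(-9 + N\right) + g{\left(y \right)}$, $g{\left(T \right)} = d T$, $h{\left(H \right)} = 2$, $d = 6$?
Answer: $\frac{55}{8} \approx 6.875$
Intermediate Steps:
$k = 1$ ($k = 2 - \left(-1 + 2\right)^{2} = 2 - 1^{2} = 2 - 1 = 1$)
$g{\left(T \right)} = 6 T$
$v{\left(N,y \right)} = -9 + N + 6 y$ ($v{\left(N,y \right)} = \left(-9 + N\right) + 6 y = -9 + N + 6 y$)
$\frac{275}{v{\left(14 - k,6 \right)}} = \frac{275}{-9 + \left(14 - 1\right) + 6 \cdot 6} = \frac{275}{-9 + \left(14 - 1\right) + 36} = \frac{275}{-9 + 13 + 36} = \frac{275}{40} = 275 \cdot \frac{1}{40} = \frac{55}{8}$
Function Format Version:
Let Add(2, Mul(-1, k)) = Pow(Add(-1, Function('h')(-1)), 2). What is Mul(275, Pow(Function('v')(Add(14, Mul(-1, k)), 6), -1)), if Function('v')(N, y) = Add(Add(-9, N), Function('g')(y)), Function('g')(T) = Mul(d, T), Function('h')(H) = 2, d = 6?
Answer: Rational(55, 8) ≈ 6.8750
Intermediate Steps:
k = 1 (k = Add(2, Mul(-1, Pow(Add(-1, 2), 2))) = Add(2, Mul(-1, Pow(1, 2))) = Add(2, Mul(-1, 1)) = Add(2, -1) = 1)
Function('g')(T) = Mul(6, T)
Function('v')(N, y) = Add(-9, N, Mul(6, y)) (Function('v')(N, y) = Add(Add(-9, N), Mul(6, y)) = Add(-9, N, Mul(6, y)))
Mul(275, Pow(Function('v')(Add(14, Mul(-1, k)), 6), -1)) = Mul(275, Pow(Add(-9, Add(14, Mul(-1, 1)), Mul(6, 6)), -1)) = Mul(275, Pow(Add(-9, Add(14, -1), 36), -1)) = Mul(275, Pow(Add(-9, 13, 36), -1)) = Mul(275, Pow(40, -1)) = Mul(275, Rational(1, 40)) = Rational(55, 8)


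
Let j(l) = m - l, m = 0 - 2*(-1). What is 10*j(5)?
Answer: -30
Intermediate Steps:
m = 2 (m = 0 + 2 = 2)
j(l) = 2 - l
10*j(5) = 10*(2 - 1*5) = 10*(2 - 5) = 10*(-3) = -30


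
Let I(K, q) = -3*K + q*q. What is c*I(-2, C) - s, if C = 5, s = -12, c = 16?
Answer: 508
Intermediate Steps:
I(K, q) = q**2 - 3*K (I(K, q) = -3*K + q**2 = q**2 - 3*K)
c*I(-2, C) - s = 16*(5**2 - 3*(-2)) - 1*(-12) = 16*(25 + 6) + 12 = 16*31 + 12 = 496 + 12 = 508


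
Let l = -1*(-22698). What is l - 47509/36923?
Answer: 838030745/36923 ≈ 22697.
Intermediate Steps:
l = 22698
l - 47509/36923 = 22698 - 47509/36923 = 838030745/36923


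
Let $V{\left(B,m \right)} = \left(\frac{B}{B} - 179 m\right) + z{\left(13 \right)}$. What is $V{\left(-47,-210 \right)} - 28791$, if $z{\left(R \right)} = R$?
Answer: $8813$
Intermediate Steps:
$V{\left(B,m \right)} = 14 - 179 m$ ($V{\left(B,m \right)} = \left(\frac{B}{B} - 179 m\right) + 13 = \left(1 - 179 m\right) + 13 = 14 - 179 m$)
$V{\left(-47,-210 \right)} - 28791 = \left(14 - -37590\right) - 28791 = \left(14 + 37590\right) - 28791 = 37604 - 28791 = 8813$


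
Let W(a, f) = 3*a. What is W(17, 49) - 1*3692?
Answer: -3641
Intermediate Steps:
W(17, 49) - 1*3692 = 3*17 - 1*3692 = 51 - 3692 = -3641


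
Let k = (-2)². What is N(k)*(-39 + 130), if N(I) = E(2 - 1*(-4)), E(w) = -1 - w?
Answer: -637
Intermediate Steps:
k = 4
N(I) = -7 (N(I) = -1 - (2 - 1*(-4)) = -1 - (2 + 4) = -1 - 1*6 = -1 - 6 = -7)
N(k)*(-39 + 130) = -7*(-39 + 130) = -7*91 = -637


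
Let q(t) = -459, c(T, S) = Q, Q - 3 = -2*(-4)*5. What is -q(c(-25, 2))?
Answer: 459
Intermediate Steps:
Q = 43 (Q = 3 - 2*(-4)*5 = 3 + 8*5 = 3 + 40 = 43)
c(T, S) = 43
-q(c(-25, 2)) = -1*(-459) = 459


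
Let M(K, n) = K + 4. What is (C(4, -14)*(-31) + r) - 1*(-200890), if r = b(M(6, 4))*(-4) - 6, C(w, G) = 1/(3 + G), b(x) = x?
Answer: 2209315/11 ≈ 2.0085e+5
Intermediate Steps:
M(K, n) = 4 + K
r = -46 (r = (4 + 6)*(-4) - 6 = 10*(-4) - 6 = -40 - 6 = -46)
(C(4, -14)*(-31) + r) - 1*(-200890) = (-31/(3 - 14) - 46) - 1*(-200890) = (-31/(-11) - 46) + 200890 = (-1/11*(-31) - 46) + 200890 = (31/11 - 46) + 200890 = -475/11 + 200890 = 2209315/11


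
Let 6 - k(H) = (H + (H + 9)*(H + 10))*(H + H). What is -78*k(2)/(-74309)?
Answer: -41340/74309 ≈ -0.55633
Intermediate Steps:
k(H) = 6 - 2*H*(H + (9 + H)*(10 + H)) (k(H) = 6 - (H + (H + 9)*(H + 10))*(H + H) = 6 - (H + (9 + H)*(10 + H))*2*H = 6 - 2*H*(H + (9 + H)*(10 + H)))
-78*k(2)/(-74309) = -78*(6 - 180*2 - 40*2² - 2*2³)/(-74309) = -78*(6 - 360 - 40*4 - 2*8)*(-1/74309) = -78*(6 - 360 - 160 - 16)*(-1/74309) = -78*(-530)*(-1/74309) = 41340*(-1/74309) = -41340/74309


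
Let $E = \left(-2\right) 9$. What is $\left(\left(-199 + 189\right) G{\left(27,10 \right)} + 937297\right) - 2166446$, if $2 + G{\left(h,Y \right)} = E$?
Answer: $-1228949$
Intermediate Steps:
$E = -18$
$G{\left(h,Y \right)} = -20$ ($G{\left(h,Y \right)} = -2 - 18 = -20$)
$\left(\left(-199 + 189\right) G{\left(27,10 \right)} + 937297\right) - 2166446 = \left(\left(-199 + 189\right) \left(-20\right) + 937297\right) - 2166446 = \left(\left(-10\right) \left(-20\right) + 937297\right) - 2166446 = \left(200 + 937297\right) - 2166446 = 937497 - 2166446 = -1228949$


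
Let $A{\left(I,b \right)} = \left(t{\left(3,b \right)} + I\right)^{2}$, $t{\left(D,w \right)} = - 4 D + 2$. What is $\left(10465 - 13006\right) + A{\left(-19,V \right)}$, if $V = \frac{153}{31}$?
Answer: $-1700$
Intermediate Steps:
$t{\left(D,w \right)} = 2 - 4 D$
$V = \frac{153}{31}$ ($V = 153 \cdot \frac{1}{31} = \frac{153}{31} \approx 4.9355$)
$A{\left(I,b \right)} = \left(-10 + I\right)^{2}$ ($A{\left(I,b \right)} = \left(\left(2 - 12\right) + I\right)^{2} = \left(-10 + I\right)^{2}$)
$\left(10465 - 13006\right) + A{\left(-19,V \right)} = \left(10465 - 13006\right) + \left(-10 - 19\right)^{2} = \left(10465 - 13006\right) + \left(-29\right)^{2} = -2541 + 841 = -1700$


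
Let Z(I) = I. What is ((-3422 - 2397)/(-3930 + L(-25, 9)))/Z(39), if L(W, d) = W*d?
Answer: 5819/162045 ≈ 0.035910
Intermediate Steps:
((-3422 - 2397)/(-3930 + L(-25, 9)))/Z(39) = ((-3422 - 2397)/(-3930 - 25*9))/39 = -5819/(-3930 - 225)*(1/39) = -5819/(-4155)*(1/39) = -5819*(-1/4155)*(1/39) = (5819/4155)*(1/39) = 5819/162045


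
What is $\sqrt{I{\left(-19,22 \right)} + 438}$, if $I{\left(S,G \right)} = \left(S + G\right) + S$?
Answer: $\sqrt{422} \approx 20.543$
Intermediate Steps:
$I{\left(S,G \right)} = G + 2 S$ ($I{\left(S,G \right)} = \left(G + S\right) + S = G + 2 S$)
$\sqrt{I{\left(-19,22 \right)} + 438} = \sqrt{\left(22 + 2 \left(-19\right)\right) + 438} = \sqrt{\left(22 - 38\right) + 438} = \sqrt{-16 + 438} = \sqrt{422}$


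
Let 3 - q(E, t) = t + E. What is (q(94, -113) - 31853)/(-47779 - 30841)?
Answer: 31831/78620 ≈ 0.40487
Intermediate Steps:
q(E, t) = 3 - E - t (q(E, t) = 3 - (t + E) = 3 - (E + t) = 3 + (-E - t) = 3 - E - t)
(q(94, -113) - 31853)/(-47779 - 30841) = ((3 - 1*94 - 1*(-113)) - 31853)/(-47779 - 30841) = ((3 - 94 + 113) - 31853)/(-78620) = (22 - 31853)*(-1/78620) = -31831*(-1/78620) = 31831/78620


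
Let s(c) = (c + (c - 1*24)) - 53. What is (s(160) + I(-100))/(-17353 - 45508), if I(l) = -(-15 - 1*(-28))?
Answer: -230/62861 ≈ -0.0036589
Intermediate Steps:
I(l) = -13 (I(l) = -(-15 + 28) = -1*13 = -13)
s(c) = -77 + 2*c (s(c) = (c + (c - 24)) - 53 = (c + (-24 + c)) - 53 = (-24 + 2*c) - 53 = -77 + 2*c)
(s(160) + I(-100))/(-17353 - 45508) = ((-77 + 2*160) - 13)/(-17353 - 45508) = ((-77 + 320) - 13)/(-62861) = (243 - 13)*(-1/62861) = 230*(-1/62861) = -230/62861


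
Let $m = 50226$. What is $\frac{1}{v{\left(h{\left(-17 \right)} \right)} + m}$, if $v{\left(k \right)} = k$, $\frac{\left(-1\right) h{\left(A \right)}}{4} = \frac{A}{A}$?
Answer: $\frac{1}{50222} \approx 1.9912 \cdot 10^{-5}$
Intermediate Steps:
$h{\left(A \right)} = -4$ ($h{\left(A \right)} = - 4 \frac{A}{A} = \left(-4\right) 1 = -4$)
$\frac{1}{v{\left(h{\left(-17 \right)} \right)} + m} = \frac{1}{-4 + 50226} = \frac{1}{50222}$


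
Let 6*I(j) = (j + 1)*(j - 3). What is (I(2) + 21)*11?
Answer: 451/2 ≈ 225.50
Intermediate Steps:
I(j) = (1 + j)*(-3 + j)/6 (I(j) = ((j + 1)*(j - 3))/6 = ((1 + j)*(-3 + j))/6 = (1 + j)*(-3 + j)/6)
(I(2) + 21)*11 = ((-½ - ⅓*2 + (⅙)*2²) + 21)*11 = ((-½ - ⅔ + (⅙)*4) + 21)*11 = ((-½ - ⅔ + ⅔) + 21)*11 = (-½ + 21)*11 = (41/2)*11 = 451/2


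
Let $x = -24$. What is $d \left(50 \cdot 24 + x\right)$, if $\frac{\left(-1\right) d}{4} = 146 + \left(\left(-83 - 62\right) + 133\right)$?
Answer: $-630336$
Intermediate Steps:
$d = -536$ ($d = - 4 \left(146 + \left(\left(-83 - 62\right) + 133\right)\right) = - 4 \left(146 + \left(-145 + 133\right)\right) = - 4 \left(146 - 12\right) = \left(-4\right) 134 = -536$)
$d \left(50 \cdot 24 + x\right) = - 536 \left(50 \cdot 24 - 24\right) = - 536 \left(1200 - 24\right) = \left(-536\right) 1176 = -630336$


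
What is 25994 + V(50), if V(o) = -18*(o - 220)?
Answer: 29054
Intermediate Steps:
V(o) = 3960 - 18*o (V(o) = -18*(-220 + o) = 3960 - 18*o)
25994 + V(50) = 25994 + (3960 - 18*50) = 25994 + (3960 - 900) = 25994 + 3060 = 29054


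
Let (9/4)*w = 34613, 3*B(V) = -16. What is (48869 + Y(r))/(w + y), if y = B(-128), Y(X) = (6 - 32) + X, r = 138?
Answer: 440829/138404 ≈ 3.1851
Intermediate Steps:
Y(X) = -26 + X
B(V) = -16/3 (B(V) = (1/3)*(-16) = -16/3)
w = 138452/9 (w = (4/9)*34613 = 138452/9 ≈ 15384.)
y = -16/3 ≈ -5.3333
(48869 + Y(r))/(w + y) = (48869 + (-26 + 138))/(138452/9 - 16/3) = (48869 + 112)/(138404/9) = 48981*(9/138404) = 440829/138404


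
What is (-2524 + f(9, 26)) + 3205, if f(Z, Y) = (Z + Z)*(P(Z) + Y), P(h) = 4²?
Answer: 1437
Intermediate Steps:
P(h) = 16
f(Z, Y) = 2*Z*(16 + Y) (f(Z, Y) = (Z + Z)*(16 + Y) = (2*Z)*(16 + Y) = 2*Z*(16 + Y))
(-2524 + f(9, 26)) + 3205 = (-2524 + 2*9*(16 + 26)) + 3205 = (-2524 + 2*9*42) + 3205 = (-2524 + 756) + 3205 = -1768 + 3205 = 1437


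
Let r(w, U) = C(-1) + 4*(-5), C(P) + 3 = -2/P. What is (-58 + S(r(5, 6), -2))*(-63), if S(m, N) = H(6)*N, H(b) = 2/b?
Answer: 3696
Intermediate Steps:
C(P) = -3 - 2/P
r(w, U) = -21 (r(w, U) = (-3 - 2/(-1)) + 4*(-5) = (-3 - 2*(-1)) - 20 = (-3 + 2) - 20 = -1 - 20 = -21)
S(m, N) = N/3 (S(m, N) = (2/6)*N = (2*(⅙))*N = N/3)
(-58 + S(r(5, 6), -2))*(-63) = (-58 + (⅓)*(-2))*(-63) = (-58 - ⅔)*(-63) = -176/3*(-63) = 3696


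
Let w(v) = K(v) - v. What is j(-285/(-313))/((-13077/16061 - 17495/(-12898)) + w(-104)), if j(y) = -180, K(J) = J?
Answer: -37287860040/112320049 ≈ -331.98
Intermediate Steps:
w(v) = 0 (w(v) = v - v = 0)
j(-285/(-313))/((-13077/16061 - 17495/(-12898)) + w(-104)) = -180/((-13077/16061 - 17495/(-12898)) + 0) = -180/((-13077*1/16061 - 17495*(-1/12898)) + 0) = -180/((-13077/16061 + 17495/12898) + 0) = -180/(112320049/207154778 + 0) = -180/112320049/207154778 = -180*207154778/112320049 = -37287860040/112320049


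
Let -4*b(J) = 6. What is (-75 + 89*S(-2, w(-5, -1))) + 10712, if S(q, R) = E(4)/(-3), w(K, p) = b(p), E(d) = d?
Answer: 31555/3 ≈ 10518.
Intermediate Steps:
b(J) = -3/2 (b(J) = -1/4*6 = -3/2)
w(K, p) = -3/2
S(q, R) = -4/3 (S(q, R) = 4/(-3) = 4*(-1/3) = -4/3)
(-75 + 89*S(-2, w(-5, -1))) + 10712 = (-75 + 89*(-4/3)) + 10712 = (-75 - 356/3) + 10712 = -581/3 + 10712 = 31555/3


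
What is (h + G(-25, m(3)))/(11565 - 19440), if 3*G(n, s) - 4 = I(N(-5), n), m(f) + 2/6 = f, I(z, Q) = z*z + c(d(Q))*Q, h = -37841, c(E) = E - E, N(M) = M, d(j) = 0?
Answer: 113494/23625 ≈ 4.8040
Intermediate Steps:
c(E) = 0
I(z, Q) = z² (I(z, Q) = z*z + 0*Q = z² + 0 = z²)
m(f) = -⅓ + f
G(n, s) = 29/3 (G(n, s) = 4/3 + (⅓)*(-5)² = 4/3 + (⅓)*25 = 4/3 + 25/3 = 29/3)
(h + G(-25, m(3)))/(11565 - 19440) = (-37841 + 29/3)/(11565 - 19440) = -113494/3/(-7875) = -113494/3*(-1/7875) = 113494/23625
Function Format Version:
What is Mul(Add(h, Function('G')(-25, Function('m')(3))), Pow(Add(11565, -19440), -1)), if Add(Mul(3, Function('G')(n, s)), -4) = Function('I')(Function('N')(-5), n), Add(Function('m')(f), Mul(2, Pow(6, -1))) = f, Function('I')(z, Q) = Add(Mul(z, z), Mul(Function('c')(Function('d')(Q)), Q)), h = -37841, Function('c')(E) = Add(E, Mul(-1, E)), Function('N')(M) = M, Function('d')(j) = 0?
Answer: Rational(113494, 23625) ≈ 4.8040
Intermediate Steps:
Function('c')(E) = 0
Function('I')(z, Q) = Pow(z, 2) (Function('I')(z, Q) = Add(Mul(z, z), Mul(0, Q)) = Add(Pow(z, 2), 0) = Pow(z, 2))
Function('m')(f) = Add(Rational(-1, 3), f)
Function('G')(n, s) = Rational(29, 3) (Function('G')(n, s) = Add(Rational(4, 3), Mul(Rational(1, 3), Pow(-5, 2))) = Add(Rational(4, 3), Mul(Rational(1, 3), 25)) = Add(Rational(4, 3), Rational(25, 3)) = Rational(29, 3))
Mul(Add(h, Function('G')(-25, Function('m')(3))), Pow(Add(11565, -19440), -1)) = Mul(Add(-37841, Rational(29, 3)), Pow(Add(11565, -19440), -1)) = Mul(Rational(-113494, 3), Pow(-7875, -1)) = Mul(Rational(-113494, 3), Rational(-1, 7875)) = Rational(113494, 23625)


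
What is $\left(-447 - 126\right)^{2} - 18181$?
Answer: $310148$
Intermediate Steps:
$\left(-447 - 126\right)^{2} - 18181 = \left(-573\right)^{2} - 18181 = 328329 - 18181 = 310148$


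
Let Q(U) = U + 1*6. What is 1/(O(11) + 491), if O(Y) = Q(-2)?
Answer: 1/495 ≈ 0.0020202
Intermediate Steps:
Q(U) = 6 + U (Q(U) = U + 6 = 6 + U)
O(Y) = 4 (O(Y) = 6 - 2 = 4)
1/(O(11) + 491) = 1/(4 + 491) = 1/495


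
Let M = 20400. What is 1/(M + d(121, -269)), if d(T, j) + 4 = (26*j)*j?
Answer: 1/1901782 ≈ 5.2582e-7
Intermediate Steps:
d(T, j) = -4 + 26*j² (d(T, j) = -4 + (26*j)*j = -4 + 26*j²)
1/(M + d(121, -269)) = 1/(20400 + (-4 + 26*(-269)²)) = 1/(20400 + (-4 + 26*72361)) = 1/(20400 + (-4 + 1881386)) = 1/(20400 + 1881382) = 1/1901782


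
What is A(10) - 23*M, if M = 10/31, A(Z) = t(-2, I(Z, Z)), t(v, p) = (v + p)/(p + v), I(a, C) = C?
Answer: -199/31 ≈ -6.4194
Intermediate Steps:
t(v, p) = 1 (t(v, p) = (p + v)/(p + v) = 1)
A(Z) = 1
M = 10/31 (M = 10*(1/31) = 10/31 ≈ 0.32258)
A(10) - 23*M = 1 - 23*10/31 = 1 - 230/31 = -199/31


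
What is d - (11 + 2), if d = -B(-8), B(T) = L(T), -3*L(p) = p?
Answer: -47/3 ≈ -15.667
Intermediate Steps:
L(p) = -p/3
B(T) = -T/3
d = -8/3 (d = -(-1)*(-8)/3 = -1*8/3 = -8/3 ≈ -2.6667)
d - (11 + 2) = -8/3 - (11 + 2) = -8/3 - 13 = -47/3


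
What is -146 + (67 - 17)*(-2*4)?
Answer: -546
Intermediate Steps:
-146 + (67 - 17)*(-2*4) = -146 + 50*(-8) = -146 - 400 = -546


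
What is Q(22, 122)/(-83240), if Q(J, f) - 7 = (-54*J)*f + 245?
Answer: 36171/20810 ≈ 1.7382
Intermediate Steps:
Q(J, f) = 252 - 54*J*f (Q(J, f) = 7 + ((-54*J)*f + 245) = 7 + (-54*J*f + 245) = 7 + (245 - 54*J*f) = 252 - 54*J*f)
Q(22, 122)/(-83240) = (252 - 54*22*122)/(-83240) = (252 - 144936)*(-1/83240) = -144684*(-1/83240) = 36171/20810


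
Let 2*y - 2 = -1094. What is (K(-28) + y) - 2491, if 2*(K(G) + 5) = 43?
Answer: -6041/2 ≈ -3020.5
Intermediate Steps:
y = -546 (y = 1 + (½)*(-1094) = 1 - 547 = -546)
K(G) = 33/2 (K(G) = -5 + (½)*43 = -5 + 43/2 = 33/2)
(K(-28) + y) - 2491 = (33/2 - 546) - 2491 = -1059/2 - 2491 = -6041/2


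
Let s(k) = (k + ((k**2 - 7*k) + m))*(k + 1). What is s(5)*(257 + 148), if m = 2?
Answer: -7290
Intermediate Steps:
s(k) = (1 + k)*(2 + k**2 - 6*k) (s(k) = (k + ((k**2 - 7*k) + 2))*(k + 1) = (k + (2 + k**2 - 7*k))*(1 + k) = (2 + k**2 - 6*k)*(1 + k) = (1 + k)*(2 + k**2 - 6*k))
s(5)*(257 + 148) = (2 + 5**3 - 5*5**2 - 4*5)*(257 + 148) = (2 + 125 - 5*25 - 20)*405 = (2 + 125 - 125 - 20)*405 = -18*405 = -7290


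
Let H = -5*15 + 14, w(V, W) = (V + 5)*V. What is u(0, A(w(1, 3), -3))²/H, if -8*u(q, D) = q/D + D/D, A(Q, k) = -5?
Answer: -1/3904 ≈ -0.00025615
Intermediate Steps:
w(V, W) = V*(5 + V) (w(V, W) = (5 + V)*V = V*(5 + V))
u(q, D) = -⅛ - q/(8*D) (u(q, D) = -(q/D + D/D)/8 = -(q/D + 1)/8 = -(1 + q/D)/8 = -⅛ - q/(8*D))
H = -61 (H = -75 + 14 = -61)
u(0, A(w(1, 3), -3))²/H = ((⅛)*(-1*(-5) - 1*0)/(-5))²/(-61) = ((⅛)*(-⅕)*(5 + 0))²*(-1/61) = ((⅛)*(-⅕)*5)²*(-1/61) = (-⅛)²*(-1/61) = (1/64)*(-1/61) = -1/3904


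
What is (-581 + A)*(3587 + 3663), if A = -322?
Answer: -6546750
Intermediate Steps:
(-581 + A)*(3587 + 3663) = (-581 - 322)*(3587 + 3663) = -903*7250 = -6546750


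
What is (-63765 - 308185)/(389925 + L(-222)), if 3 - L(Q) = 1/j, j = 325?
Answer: -120883750/126726599 ≈ -0.95389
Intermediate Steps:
L(Q) = 974/325 (L(Q) = 3 - 1/325 = 974/325)
(-63765 - 308185)/(389925 + L(-222)) = (-63765 - 308185)/(389925 + 974/325) = -371950/126726599/325 = -371950*325/126726599 = -120883750/126726599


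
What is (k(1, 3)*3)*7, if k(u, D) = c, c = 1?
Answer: 21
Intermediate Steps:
k(u, D) = 1
(k(1, 3)*3)*7 = (1*3)*7 = 3*7 = 21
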